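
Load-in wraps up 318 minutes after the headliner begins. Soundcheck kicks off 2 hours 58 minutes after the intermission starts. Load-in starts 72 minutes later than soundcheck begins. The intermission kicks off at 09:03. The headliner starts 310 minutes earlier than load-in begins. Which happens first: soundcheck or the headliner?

Soundcheck starts at 09:03 + 178 min = 12:01.
Load-in starts at 12:01 + 72 min = 13:13.
The headliner starts at 13:13 − 310 min = 08:03.
Soundcheck starts at 12:01 and the headliner starts at 08:03, so the headliner is first.

the headliner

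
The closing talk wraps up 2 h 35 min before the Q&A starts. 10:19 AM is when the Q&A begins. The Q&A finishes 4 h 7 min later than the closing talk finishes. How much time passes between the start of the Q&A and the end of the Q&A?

1 hour 32 minutes

The closing talk ends at 10:19 AM − 155 min = 7:44 AM.
The Q&A ends at 7:44 AM + 247 min = 11:51 AM.
From 10:19 AM to 11:51 AM is 1 hour 32 minutes.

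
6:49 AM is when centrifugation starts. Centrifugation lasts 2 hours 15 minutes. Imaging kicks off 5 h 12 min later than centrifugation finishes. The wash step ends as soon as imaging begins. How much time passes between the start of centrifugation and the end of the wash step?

Centrifugation ends at 6:49 AM + 135 min = 9:04 AM.
Imaging starts at 9:04 AM + 312 min = 2:16 PM.
So the wash step ends at 2:16 PM.
From 6:49 AM to 2:16 PM is 447 minutes.

447 minutes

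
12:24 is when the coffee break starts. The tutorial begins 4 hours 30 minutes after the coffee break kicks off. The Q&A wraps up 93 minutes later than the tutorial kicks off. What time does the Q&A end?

The tutorial starts at 12:24 + 270 min = 16:54.
The Q&A ends at 16:54 + 93 min = 18:27.

18:27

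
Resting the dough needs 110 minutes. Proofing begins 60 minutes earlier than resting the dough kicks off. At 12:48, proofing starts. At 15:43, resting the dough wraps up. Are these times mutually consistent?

Resting the dough starts at 15:43 − 110 min = 13:53.
Proofing starts at 13:53 − 60 min = 12:53.
But proofing is also said to start at 12:48 — a 5-minute conflict.

No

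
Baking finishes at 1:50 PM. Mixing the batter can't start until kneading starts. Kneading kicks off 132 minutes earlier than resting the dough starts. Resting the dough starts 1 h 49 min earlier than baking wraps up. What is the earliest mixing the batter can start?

9:49 AM

Resting the dough starts at 1:50 PM − 109 min = 12:01 PM.
Kneading starts at 12:01 PM − 132 min = 9:49 AM.
Mixing the batter is bounded by kneading, so the earliest it can start is 9:49 AM.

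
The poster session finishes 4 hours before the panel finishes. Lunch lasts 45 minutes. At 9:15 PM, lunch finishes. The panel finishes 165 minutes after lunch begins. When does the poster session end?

7:15 PM

Lunch starts at 9:15 PM − 45 min = 8:30 PM.
The panel ends at 8:30 PM + 165 min = 11:15 PM.
The poster session ends at 11:15 PM − 240 min = 7:15 PM.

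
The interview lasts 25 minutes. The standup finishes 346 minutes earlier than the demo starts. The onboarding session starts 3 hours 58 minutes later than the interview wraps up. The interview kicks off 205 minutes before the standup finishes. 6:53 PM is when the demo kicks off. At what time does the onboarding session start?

2:05 PM

The standup ends at 6:53 PM − 346 min = 1:07 PM.
The interview starts at 1:07 PM − 205 min = 9:42 AM.
The interview ends at 9:42 AM + 25 min = 10:07 AM.
The onboarding session starts at 10:07 AM + 238 min = 2:05 PM.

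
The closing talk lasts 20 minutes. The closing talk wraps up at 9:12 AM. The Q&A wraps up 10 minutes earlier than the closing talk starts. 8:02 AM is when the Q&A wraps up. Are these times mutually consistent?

No

The closing talk starts at 9:12 AM − 20 min = 8:52 AM.
The Q&A ends at 8:52 AM − 10 min = 8:42 AM.
But the Q&A is also said to end at 8:02 AM — a 40-minute conflict.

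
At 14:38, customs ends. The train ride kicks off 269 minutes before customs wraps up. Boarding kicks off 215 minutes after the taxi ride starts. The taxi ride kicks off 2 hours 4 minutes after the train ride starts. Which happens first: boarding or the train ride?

the train ride

The train ride starts at 14:38 − 269 min = 10:09.
The taxi ride starts at 10:09 + 124 min = 12:13.
Boarding starts at 12:13 + 215 min = 15:48.
Boarding starts at 15:48 and the train ride starts at 10:09, so the train ride is first.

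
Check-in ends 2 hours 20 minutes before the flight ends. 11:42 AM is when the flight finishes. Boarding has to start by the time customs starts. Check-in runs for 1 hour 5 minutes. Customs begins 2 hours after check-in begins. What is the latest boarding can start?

10:17 AM

Check-in ends at 11:42 AM − 140 min = 9:22 AM.
Check-in starts at 9:22 AM − 65 min = 8:17 AM.
Customs starts at 8:17 AM + 120 min = 10:17 AM.
Boarding is bounded by customs, so the latest it can start is 10:17 AM.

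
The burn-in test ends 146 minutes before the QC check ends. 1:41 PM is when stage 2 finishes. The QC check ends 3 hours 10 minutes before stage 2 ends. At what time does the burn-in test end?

The QC check ends at 1:41 PM − 190 min = 10:31 AM.
The burn-in test ends at 10:31 AM − 146 min = 8:05 AM.

8:05 AM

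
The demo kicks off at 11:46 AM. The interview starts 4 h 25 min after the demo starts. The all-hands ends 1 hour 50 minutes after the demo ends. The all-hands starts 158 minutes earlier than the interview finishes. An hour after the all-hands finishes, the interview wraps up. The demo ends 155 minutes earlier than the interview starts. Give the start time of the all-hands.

1:48 PM

The interview starts at 11:46 AM + 265 min = 4:11 PM.
The demo ends at 4:11 PM − 155 min = 1:36 PM.
The all-hands ends at 1:36 PM + 110 min = 3:26 PM.
The interview ends at 3:26 PM + 60 min = 4:26 PM.
The all-hands starts at 4:26 PM − 158 min = 1:48 PM.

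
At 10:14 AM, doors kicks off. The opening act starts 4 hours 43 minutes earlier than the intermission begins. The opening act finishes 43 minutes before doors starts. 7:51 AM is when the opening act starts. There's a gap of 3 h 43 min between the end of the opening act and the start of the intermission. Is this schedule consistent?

The opening act ends at 10:14 AM − 43 min = 9:31 AM.
The intermission starts at 9:31 AM + 223 min = 1:14 PM.
The opening act starts at 1:14 PM − 283 min = 8:31 AM.
But the opening act is also said to start at 7:51 AM — a 40-minute conflict.

No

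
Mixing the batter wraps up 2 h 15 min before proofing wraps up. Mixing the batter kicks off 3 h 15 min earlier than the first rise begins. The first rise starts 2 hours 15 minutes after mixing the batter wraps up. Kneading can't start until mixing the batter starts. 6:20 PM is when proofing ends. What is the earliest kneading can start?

3:05 PM

Mixing the batter ends at 6:20 PM − 135 min = 4:05 PM.
The first rise starts at 4:05 PM + 135 min = 6:20 PM.
Mixing the batter starts at 6:20 PM − 195 min = 3:05 PM.
Kneading is bounded by mixing the batter, so the earliest it can start is 3:05 PM.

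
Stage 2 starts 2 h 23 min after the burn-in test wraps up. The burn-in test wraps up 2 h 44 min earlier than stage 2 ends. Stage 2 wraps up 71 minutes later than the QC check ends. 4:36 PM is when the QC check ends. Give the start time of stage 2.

Stage 2 ends at 4:36 PM + 71 min = 5:47 PM.
The burn-in test ends at 5:47 PM − 164 min = 3:03 PM.
Stage 2 starts at 3:03 PM + 143 min = 5:26 PM.

5:26 PM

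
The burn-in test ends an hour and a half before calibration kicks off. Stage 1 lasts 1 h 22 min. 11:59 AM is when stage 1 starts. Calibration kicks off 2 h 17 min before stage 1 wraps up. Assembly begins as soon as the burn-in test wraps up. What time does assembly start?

Stage 1 ends at 11:59 AM + 82 min = 1:21 PM.
Calibration starts at 1:21 PM − 137 min = 11:04 AM.
The burn-in test ends at 11:04 AM − 90 min = 9:34 AM.
So assembly starts at 9:34 AM.

9:34 AM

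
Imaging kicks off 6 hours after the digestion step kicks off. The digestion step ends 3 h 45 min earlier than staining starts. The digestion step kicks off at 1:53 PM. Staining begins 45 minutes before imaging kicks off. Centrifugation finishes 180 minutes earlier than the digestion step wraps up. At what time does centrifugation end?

12:23 PM

Imaging starts at 1:53 PM + 360 min = 7:53 PM.
Staining starts at 7:53 PM − 45 min = 7:08 PM.
The digestion step ends at 7:08 PM − 225 min = 3:23 PM.
Centrifugation ends at 3:23 PM − 180 min = 12:23 PM.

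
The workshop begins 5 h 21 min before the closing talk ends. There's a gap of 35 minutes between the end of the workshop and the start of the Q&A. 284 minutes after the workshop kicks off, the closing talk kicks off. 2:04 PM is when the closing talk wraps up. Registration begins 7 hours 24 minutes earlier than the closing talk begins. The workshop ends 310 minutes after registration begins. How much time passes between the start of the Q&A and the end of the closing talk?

The workshop starts at 2:04 PM − 321 min = 8:43 AM.
The closing talk starts at 8:43 AM + 284 min = 1:27 PM.
Registration starts at 1:27 PM − 444 min = 6:03 AM.
The workshop ends at 6:03 AM + 310 min = 11:13 AM.
The Q&A starts at 11:13 AM + 35 min = 11:48 AM.
From 11:48 AM to 2:04 PM is 2 hours 16 minutes.

2 hours 16 minutes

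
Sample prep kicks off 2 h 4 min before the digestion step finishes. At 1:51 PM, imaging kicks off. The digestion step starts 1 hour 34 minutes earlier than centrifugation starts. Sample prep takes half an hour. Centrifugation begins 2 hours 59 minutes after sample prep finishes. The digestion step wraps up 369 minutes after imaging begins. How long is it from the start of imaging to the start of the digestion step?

6 hours

The digestion step ends at 1:51 PM + 369 min = 8:00 PM.
Sample prep starts at 8:00 PM − 124 min = 5:56 PM.
Sample prep ends at 5:56 PM + 30 min = 6:26 PM.
Centrifugation starts at 6:26 PM + 179 min = 9:25 PM.
The digestion step starts at 9:25 PM − 94 min = 7:51 PM.
From 1:51 PM to 7:51 PM is 6 hours.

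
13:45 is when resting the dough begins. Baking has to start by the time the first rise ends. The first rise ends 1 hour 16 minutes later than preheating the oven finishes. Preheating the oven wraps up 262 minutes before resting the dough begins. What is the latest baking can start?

Preheating the oven ends at 13:45 − 262 min = 09:23.
The first rise ends at 09:23 + 76 min = 10:39.
Baking is bounded by the first rise, so the latest it can start is 10:39.

10:39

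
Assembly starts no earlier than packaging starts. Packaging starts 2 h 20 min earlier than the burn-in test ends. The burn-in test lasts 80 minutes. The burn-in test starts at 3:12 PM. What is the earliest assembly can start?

The burn-in test ends at 3:12 PM + 80 min = 4:32 PM.
Packaging starts at 4:32 PM − 140 min = 2:12 PM.
Assembly is bounded by packaging, so the earliest it can start is 2:12 PM.

2:12 PM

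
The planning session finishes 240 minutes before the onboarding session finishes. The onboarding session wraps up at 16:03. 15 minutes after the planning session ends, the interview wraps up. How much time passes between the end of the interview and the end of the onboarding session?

3 h 45 min

The planning session ends at 16:03 − 240 min = 12:03.
The interview ends at 12:03 + 15 min = 12:18.
From 12:18 to 16:03 is 3 h 45 min.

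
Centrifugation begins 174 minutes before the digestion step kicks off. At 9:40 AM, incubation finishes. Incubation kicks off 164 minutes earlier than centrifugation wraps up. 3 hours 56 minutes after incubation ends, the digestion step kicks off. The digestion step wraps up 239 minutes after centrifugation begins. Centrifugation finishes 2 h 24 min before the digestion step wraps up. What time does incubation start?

9:33 AM

The digestion step starts at 9:40 AM + 236 min = 1:36 PM.
Centrifugation starts at 1:36 PM − 174 min = 10:42 AM.
The digestion step ends at 10:42 AM + 239 min = 2:41 PM.
Centrifugation ends at 2:41 PM − 144 min = 12:17 PM.
Incubation starts at 12:17 PM − 164 min = 9:33 AM.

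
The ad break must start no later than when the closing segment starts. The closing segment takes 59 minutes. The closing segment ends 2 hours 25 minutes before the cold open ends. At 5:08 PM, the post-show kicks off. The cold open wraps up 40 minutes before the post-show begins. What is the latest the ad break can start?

The cold open ends at 5:08 PM − 40 min = 4:28 PM.
The closing segment ends at 4:28 PM − 145 min = 2:03 PM.
The closing segment starts at 2:03 PM − 59 min = 1:04 PM.
The ad break is bounded by the closing segment, so the latest it can start is 1:04 PM.

1:04 PM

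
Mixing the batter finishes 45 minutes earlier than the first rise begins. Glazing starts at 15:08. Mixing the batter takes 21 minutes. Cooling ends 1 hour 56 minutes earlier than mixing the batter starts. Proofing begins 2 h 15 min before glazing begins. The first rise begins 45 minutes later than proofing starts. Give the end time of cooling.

Proofing starts at 15:08 − 135 min = 12:53.
The first rise starts at 12:53 + 45 min = 13:38.
Mixing the batter ends at 13:38 − 45 min = 12:53.
Mixing the batter starts at 12:53 − 21 min = 12:32.
Cooling ends at 12:32 − 116 min = 10:36.

10:36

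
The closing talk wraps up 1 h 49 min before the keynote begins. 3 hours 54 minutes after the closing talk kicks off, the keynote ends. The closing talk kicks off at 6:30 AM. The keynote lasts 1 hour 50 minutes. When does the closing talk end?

The keynote ends at 6:30 AM + 234 min = 10:24 AM.
The keynote starts at 10:24 AM − 110 min = 8:34 AM.
The closing talk ends at 8:34 AM − 109 min = 6:45 AM.

6:45 AM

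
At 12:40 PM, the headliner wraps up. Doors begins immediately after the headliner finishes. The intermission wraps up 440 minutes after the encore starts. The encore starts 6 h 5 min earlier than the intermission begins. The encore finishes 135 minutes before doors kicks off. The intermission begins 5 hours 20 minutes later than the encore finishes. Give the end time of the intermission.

5:00 PM

Doors starts at 12:40 PM.
The encore ends at 12:40 PM − 135 min = 10:25 AM.
The intermission starts at 10:25 AM + 320 min = 3:45 PM.
The encore starts at 3:45 PM − 365 min = 9:40 AM.
The intermission ends at 9:40 AM + 440 min = 5:00 PM.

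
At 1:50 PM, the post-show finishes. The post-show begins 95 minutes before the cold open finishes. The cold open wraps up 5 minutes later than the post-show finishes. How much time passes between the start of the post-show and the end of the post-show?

The cold open ends at 1:50 PM + 5 min = 1:55 PM.
The post-show starts at 1:55 PM − 95 min = 12:20 PM.
From 12:20 PM to 1:50 PM is 1 h 30 min.

1 h 30 min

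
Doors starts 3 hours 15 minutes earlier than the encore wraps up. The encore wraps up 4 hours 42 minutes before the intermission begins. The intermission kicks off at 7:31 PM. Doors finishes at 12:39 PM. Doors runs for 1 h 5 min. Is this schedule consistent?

The encore ends at 7:31 PM − 282 min = 2:49 PM.
Doors starts at 2:49 PM − 195 min = 11:34 AM.
Doors ends at 11:34 AM + 65 min = 12:39 PM.
That matches the stated 12:39 PM, so the schedule is consistent.

Yes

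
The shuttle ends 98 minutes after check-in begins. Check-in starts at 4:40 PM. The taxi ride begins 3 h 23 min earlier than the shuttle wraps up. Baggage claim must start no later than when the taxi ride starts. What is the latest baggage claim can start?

2:55 PM

The shuttle ends at 4:40 PM + 98 min = 6:18 PM.
The taxi ride starts at 6:18 PM − 203 min = 2:55 PM.
Baggage claim is bounded by the taxi ride, so the latest it can start is 2:55 PM.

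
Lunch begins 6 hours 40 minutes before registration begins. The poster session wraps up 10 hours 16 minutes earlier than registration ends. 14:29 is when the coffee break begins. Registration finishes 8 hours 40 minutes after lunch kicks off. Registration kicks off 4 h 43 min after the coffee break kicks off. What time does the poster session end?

Registration starts at 14:29 + 283 min = 19:12.
Lunch starts at 19:12 − 400 min = 12:32.
Registration ends at 12:32 + 520 min = 21:12.
The poster session ends at 21:12 − 616 min = 10:56.

10:56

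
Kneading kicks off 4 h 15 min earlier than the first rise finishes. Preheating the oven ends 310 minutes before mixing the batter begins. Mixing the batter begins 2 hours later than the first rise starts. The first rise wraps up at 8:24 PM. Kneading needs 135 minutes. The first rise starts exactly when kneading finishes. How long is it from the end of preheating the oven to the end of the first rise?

5 hours 10 minutes

Kneading starts at 8:24 PM − 255 min = 4:09 PM.
Kneading ends at 4:09 PM + 135 min = 6:24 PM.
So the first rise starts at 6:24 PM.
Mixing the batter starts at 6:24 PM + 120 min = 8:24 PM.
Preheating the oven ends at 8:24 PM − 310 min = 3:14 PM.
From 3:14 PM to 8:24 PM is 5 hours 10 minutes.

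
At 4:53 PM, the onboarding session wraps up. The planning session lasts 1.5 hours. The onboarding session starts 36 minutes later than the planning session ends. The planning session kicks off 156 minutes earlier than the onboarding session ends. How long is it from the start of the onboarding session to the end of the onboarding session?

The planning session starts at 4:53 PM − 156 min = 2:17 PM.
The planning session ends at 2:17 PM + 90 min = 3:47 PM.
The onboarding session starts at 3:47 PM + 36 min = 4:23 PM.
From 4:23 PM to 4:53 PM is 0.5 hours.

0.5 hours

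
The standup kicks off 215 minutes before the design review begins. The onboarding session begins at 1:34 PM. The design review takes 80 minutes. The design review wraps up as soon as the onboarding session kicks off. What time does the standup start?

8:39 AM

The design review ends at 1:34 PM.
The design review starts at 1:34 PM − 80 min = 12:14 PM.
The standup starts at 12:14 PM − 215 min = 8:39 AM.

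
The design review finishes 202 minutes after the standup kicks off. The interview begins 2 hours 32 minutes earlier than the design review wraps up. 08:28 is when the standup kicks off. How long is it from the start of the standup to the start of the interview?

The design review ends at 08:28 + 202 min = 11:50.
The interview starts at 11:50 − 152 min = 09:18.
From 08:28 to 09:18 is 50 minutes.

50 minutes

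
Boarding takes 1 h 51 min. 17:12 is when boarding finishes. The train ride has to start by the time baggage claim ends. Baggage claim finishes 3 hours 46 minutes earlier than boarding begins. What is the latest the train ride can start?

Boarding starts at 17:12 − 111 min = 15:21.
Baggage claim ends at 15:21 − 226 min = 11:35.
The train ride is bounded by baggage claim, so the latest it can start is 11:35.

11:35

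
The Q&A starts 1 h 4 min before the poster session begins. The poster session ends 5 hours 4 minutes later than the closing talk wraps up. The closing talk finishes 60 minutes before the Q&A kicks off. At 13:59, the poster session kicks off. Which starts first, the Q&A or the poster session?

The Q&A starts at 13:59 − 64 min = 12:55.
The Q&A starts at 12:55 and the poster session starts at 13:59, so the Q&A is first.

the Q&A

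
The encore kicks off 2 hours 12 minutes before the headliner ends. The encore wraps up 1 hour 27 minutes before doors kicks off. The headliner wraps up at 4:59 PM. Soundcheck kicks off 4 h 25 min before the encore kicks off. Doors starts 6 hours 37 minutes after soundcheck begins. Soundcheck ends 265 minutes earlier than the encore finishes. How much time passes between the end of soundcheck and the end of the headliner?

352 minutes

The encore starts at 4:59 PM − 132 min = 2:47 PM.
Soundcheck starts at 2:47 PM − 265 min = 10:22 AM.
Doors starts at 10:22 AM + 397 min = 4:59 PM.
The encore ends at 4:59 PM − 87 min = 3:32 PM.
Soundcheck ends at 3:32 PM − 265 min = 11:07 AM.
From 11:07 AM to 4:59 PM is 352 minutes.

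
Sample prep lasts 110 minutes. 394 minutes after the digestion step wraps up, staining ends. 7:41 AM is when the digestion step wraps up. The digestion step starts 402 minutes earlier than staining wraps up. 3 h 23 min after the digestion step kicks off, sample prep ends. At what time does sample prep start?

9:06 AM

Staining ends at 7:41 AM + 394 min = 2:15 PM.
The digestion step starts at 2:15 PM − 402 min = 7:33 AM.
Sample prep ends at 7:33 AM + 203 min = 10:56 AM.
Sample prep starts at 10:56 AM − 110 min = 9:06 AM.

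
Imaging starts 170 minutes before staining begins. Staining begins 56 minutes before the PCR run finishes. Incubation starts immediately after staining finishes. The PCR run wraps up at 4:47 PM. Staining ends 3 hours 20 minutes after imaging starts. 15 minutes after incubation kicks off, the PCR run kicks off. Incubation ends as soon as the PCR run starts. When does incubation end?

4:36 PM

Staining starts at 4:47 PM − 56 min = 3:51 PM.
Imaging starts at 3:51 PM − 170 min = 1:01 PM.
Staining ends at 1:01 PM + 200 min = 4:21 PM.
So incubation starts at 4:21 PM.
The PCR run starts at 4:21 PM + 15 min = 4:36 PM.
So incubation ends at 4:36 PM.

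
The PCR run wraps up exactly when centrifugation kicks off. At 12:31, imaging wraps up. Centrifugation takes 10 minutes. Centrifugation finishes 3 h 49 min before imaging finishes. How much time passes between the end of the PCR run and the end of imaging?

Centrifugation ends at 12:31 − 229 min = 08:42.
Centrifugation starts at 08:42 − 10 min = 08:32.
So the PCR run ends at 08:32.
From 08:32 to 12:31 is 3 hours 59 minutes.

3 hours 59 minutes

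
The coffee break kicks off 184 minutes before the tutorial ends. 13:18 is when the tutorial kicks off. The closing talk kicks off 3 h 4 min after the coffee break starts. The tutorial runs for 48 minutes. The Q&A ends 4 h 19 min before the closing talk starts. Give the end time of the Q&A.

The tutorial ends at 13:18 + 48 min = 14:06.
The coffee break starts at 14:06 − 184 min = 11:02.
The closing talk starts at 11:02 + 184 min = 14:06.
The Q&A ends at 14:06 − 259 min = 09:47.

09:47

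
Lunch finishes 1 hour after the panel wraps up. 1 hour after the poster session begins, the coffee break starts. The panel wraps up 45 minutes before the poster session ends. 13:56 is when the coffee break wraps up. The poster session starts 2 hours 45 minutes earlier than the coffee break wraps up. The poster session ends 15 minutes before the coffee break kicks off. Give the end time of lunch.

12:11

The poster session starts at 13:56 − 165 min = 11:11.
The coffee break starts at 11:11 + 60 min = 12:11.
The poster session ends at 12:11 − 15 min = 11:56.
The panel ends at 11:56 − 45 min = 11:11.
Lunch ends at 11:11 + 60 min = 12:11.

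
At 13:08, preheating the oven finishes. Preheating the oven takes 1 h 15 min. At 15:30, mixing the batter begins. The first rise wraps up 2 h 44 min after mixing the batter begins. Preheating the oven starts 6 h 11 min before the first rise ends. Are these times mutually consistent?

The first rise ends at 15:30 + 164 min = 18:14.
Preheating the oven starts at 18:14 − 371 min = 12:03.
Preheating the oven ends at 12:03 + 75 min = 13:18.
But preheating the oven is also said to end at 13:08 — a 10-minute conflict.

No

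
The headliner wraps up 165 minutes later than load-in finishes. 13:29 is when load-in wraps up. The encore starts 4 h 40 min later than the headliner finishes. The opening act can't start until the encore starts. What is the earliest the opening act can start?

The headliner ends at 13:29 + 165 min = 16:14.
The encore starts at 16:14 + 280 min = 20:54.
The opening act is bounded by the encore, so the earliest it can start is 20:54.

20:54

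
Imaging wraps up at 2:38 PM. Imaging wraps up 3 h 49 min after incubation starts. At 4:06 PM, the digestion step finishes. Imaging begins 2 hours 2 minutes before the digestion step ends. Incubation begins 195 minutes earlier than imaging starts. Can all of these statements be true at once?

Imaging starts at 4:06 PM − 122 min = 2:04 PM.
Incubation starts at 2:04 PM − 195 min = 10:49 AM.
Imaging ends at 10:49 AM + 229 min = 2:38 PM.
That matches the stated 2:38 PM, so the schedule is consistent.

Yes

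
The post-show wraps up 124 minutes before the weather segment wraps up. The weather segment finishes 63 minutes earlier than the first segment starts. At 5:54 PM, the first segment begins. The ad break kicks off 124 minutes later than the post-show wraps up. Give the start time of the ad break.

4:51 PM

The weather segment ends at 5:54 PM − 63 min = 4:51 PM.
The post-show ends at 4:51 PM − 124 min = 2:47 PM.
The ad break starts at 2:47 PM + 124 min = 4:51 PM.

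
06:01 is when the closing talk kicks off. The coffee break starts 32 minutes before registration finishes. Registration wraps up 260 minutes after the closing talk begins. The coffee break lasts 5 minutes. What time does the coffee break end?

Registration ends at 06:01 + 260 min = 10:21.
The coffee break starts at 10:21 − 32 min = 09:49.
The coffee break ends at 09:49 + 5 min = 09:54.

09:54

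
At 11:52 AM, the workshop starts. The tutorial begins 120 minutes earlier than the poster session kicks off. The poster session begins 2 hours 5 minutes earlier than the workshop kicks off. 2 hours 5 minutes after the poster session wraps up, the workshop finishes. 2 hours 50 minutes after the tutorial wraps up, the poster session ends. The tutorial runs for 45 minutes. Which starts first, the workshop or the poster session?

the poster session

The poster session starts at 11:52 AM − 125 min = 9:47 AM.
The workshop starts at 11:52 AM and the poster session starts at 9:47 AM, so the poster session is first.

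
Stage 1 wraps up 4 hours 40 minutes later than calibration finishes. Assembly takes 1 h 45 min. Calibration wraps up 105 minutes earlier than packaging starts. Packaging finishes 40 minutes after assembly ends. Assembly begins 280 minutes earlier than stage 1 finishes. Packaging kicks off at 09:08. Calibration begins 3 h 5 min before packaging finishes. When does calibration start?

06:43

Calibration ends at 09:08 − 105 min = 07:23.
Stage 1 ends at 07:23 + 280 min = 12:03.
Assembly starts at 12:03 − 280 min = 07:23.
Assembly ends at 07:23 + 105 min = 09:08.
Packaging ends at 09:08 + 40 min = 09:48.
Calibration starts at 09:48 − 185 min = 06:43.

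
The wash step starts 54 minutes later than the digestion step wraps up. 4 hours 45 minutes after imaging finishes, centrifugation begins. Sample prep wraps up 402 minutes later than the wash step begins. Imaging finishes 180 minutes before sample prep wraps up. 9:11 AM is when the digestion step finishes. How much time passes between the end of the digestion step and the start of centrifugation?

The wash step starts at 9:11 AM + 54 min = 10:05 AM.
Sample prep ends at 10:05 AM + 402 min = 4:47 PM.
Imaging ends at 4:47 PM − 180 min = 1:47 PM.
Centrifugation starts at 1:47 PM + 285 min = 6:32 PM.
From 9:11 AM to 6:32 PM is 561 minutes.

561 minutes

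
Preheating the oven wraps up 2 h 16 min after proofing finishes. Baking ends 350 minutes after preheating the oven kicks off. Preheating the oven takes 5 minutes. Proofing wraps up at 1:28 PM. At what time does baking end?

9:29 PM

Preheating the oven ends at 1:28 PM + 136 min = 3:44 PM.
Preheating the oven starts at 3:44 PM − 5 min = 3:39 PM.
Baking ends at 3:39 PM + 350 min = 9:29 PM.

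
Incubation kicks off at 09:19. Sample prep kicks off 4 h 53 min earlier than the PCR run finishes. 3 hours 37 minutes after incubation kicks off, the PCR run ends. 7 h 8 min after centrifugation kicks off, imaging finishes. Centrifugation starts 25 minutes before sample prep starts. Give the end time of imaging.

The PCR run ends at 09:19 + 217 min = 12:56.
Sample prep starts at 12:56 − 293 min = 08:03.
Centrifugation starts at 08:03 − 25 min = 07:38.
Imaging ends at 07:38 + 428 min = 14:46.

14:46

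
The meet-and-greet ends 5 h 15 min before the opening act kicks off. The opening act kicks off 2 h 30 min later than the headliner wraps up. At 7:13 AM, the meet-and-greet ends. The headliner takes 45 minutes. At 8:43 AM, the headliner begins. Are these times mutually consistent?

The headliner ends at 8:43 AM + 45 min = 9:28 AM.
The opening act starts at 9:28 AM + 150 min = 11:58 AM.
The meet-and-greet ends at 11:58 AM − 315 min = 6:43 AM.
But the meet-and-greet is also said to end at 7:13 AM — a 30-minute conflict.

No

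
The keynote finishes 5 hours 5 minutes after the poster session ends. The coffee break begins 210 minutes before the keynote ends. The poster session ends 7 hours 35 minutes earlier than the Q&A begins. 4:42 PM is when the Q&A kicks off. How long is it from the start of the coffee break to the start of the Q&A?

6 hours

The poster session ends at 4:42 PM − 455 min = 9:07 AM.
The keynote ends at 9:07 AM + 305 min = 2:12 PM.
The coffee break starts at 2:12 PM − 210 min = 10:42 AM.
From 10:42 AM to 4:42 PM is 6 hours.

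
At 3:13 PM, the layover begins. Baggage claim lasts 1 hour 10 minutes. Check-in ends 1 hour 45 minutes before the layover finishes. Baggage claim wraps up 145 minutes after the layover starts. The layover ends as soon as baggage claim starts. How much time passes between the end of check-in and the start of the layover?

Baggage claim ends at 3:13 PM + 145 min = 5:38 PM.
Baggage claim starts at 5:38 PM − 70 min = 4:28 PM.
So the layover ends at 4:28 PM.
Check-in ends at 4:28 PM − 105 min = 2:43 PM.
From 2:43 PM to 3:13 PM is half an hour.

half an hour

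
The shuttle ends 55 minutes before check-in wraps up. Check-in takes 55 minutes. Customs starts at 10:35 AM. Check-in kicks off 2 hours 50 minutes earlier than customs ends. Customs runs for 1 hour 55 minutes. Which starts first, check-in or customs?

check-in

Customs ends at 10:35 AM + 115 min = 12:30 PM.
Check-in starts at 12:30 PM − 170 min = 9:40 AM.
Check-in starts at 9:40 AM and customs starts at 10:35 AM, so check-in is first.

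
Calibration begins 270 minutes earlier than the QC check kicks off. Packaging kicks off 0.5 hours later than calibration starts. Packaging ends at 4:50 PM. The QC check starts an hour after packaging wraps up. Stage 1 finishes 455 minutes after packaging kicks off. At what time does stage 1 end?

The QC check starts at 4:50 PM + 60 min = 5:50 PM.
Calibration starts at 5:50 PM − 270 min = 1:20 PM.
Packaging starts at 1:20 PM + 30 min = 1:50 PM.
Stage 1 ends at 1:50 PM + 455 min = 9:25 PM.

9:25 PM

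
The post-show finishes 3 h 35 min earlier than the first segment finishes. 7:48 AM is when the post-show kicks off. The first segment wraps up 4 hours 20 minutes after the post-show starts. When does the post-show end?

8:33 AM

The first segment ends at 7:48 AM + 260 min = 12:08 PM.
The post-show ends at 12:08 PM − 215 min = 8:33 AM.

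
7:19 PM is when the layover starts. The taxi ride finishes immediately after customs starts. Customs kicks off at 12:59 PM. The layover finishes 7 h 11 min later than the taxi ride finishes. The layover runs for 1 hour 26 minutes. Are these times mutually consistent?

No

The taxi ride ends at 12:59 PM.
The layover ends at 12:59 PM + 431 min = 8:10 PM.
The layover starts at 8:10 PM − 86 min = 6:44 PM.
But the layover is also said to start at 7:19 PM — a 35-minute conflict.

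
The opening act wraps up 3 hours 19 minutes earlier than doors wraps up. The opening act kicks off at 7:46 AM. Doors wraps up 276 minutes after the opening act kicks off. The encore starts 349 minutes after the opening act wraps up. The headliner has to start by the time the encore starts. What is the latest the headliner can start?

2:52 PM

Doors ends at 7:46 AM + 276 min = 12:22 PM.
The opening act ends at 12:22 PM − 199 min = 9:03 AM.
The encore starts at 9:03 AM + 349 min = 2:52 PM.
The headliner is bounded by the encore, so the latest it can start is 2:52 PM.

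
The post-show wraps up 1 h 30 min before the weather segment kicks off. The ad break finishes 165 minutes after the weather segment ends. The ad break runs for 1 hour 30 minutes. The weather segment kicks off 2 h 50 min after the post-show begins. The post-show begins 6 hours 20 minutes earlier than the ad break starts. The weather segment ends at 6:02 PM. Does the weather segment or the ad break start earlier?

the weather segment

The ad break ends at 6:02 PM + 165 min = 8:47 PM.
The ad break starts at 8:47 PM − 90 min = 7:17 PM.
The post-show starts at 7:17 PM − 380 min = 12:57 PM.
The weather segment starts at 12:57 PM + 170 min = 3:47 PM.
The weather segment starts at 3:47 PM and the ad break starts at 7:17 PM, so the weather segment is first.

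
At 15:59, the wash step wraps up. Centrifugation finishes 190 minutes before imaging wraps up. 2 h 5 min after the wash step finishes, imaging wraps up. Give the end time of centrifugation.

14:54

Imaging ends at 15:59 + 125 min = 18:04.
Centrifugation ends at 18:04 − 190 min = 14:54.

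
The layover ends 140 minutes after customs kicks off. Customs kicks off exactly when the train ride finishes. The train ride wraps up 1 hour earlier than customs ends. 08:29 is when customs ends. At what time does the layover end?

09:49

The train ride ends at 08:29 − 60 min = 07:29.
So customs starts at 07:29.
The layover ends at 07:29 + 140 min = 09:49.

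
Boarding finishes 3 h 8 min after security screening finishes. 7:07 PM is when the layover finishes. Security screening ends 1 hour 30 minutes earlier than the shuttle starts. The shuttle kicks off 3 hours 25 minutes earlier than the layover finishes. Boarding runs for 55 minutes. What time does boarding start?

The shuttle starts at 7:07 PM − 205 min = 3:42 PM.
Security screening ends at 3:42 PM − 90 min = 2:12 PM.
Boarding ends at 2:12 PM + 188 min = 5:20 PM.
Boarding starts at 5:20 PM − 55 min = 4:25 PM.

4:25 PM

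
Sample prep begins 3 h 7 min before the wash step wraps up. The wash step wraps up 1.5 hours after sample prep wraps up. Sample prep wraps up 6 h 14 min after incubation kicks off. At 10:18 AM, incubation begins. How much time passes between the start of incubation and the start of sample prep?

277 minutes

Sample prep ends at 10:18 AM + 374 min = 4:32 PM.
The wash step ends at 4:32 PM + 90 min = 6:02 PM.
Sample prep starts at 6:02 PM − 187 min = 2:55 PM.
From 10:18 AM to 2:55 PM is 277 minutes.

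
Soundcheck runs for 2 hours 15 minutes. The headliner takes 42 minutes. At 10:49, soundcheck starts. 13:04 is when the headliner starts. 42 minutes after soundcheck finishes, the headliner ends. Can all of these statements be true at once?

Yes

Soundcheck ends at 10:49 + 135 min = 13:04.
The headliner ends at 13:04 + 42 min = 13:46.
The headliner starts at 13:46 − 42 min = 13:04.
That matches the stated 13:04, so the schedule is consistent.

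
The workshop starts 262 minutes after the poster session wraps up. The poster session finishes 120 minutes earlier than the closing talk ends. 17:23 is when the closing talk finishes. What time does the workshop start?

19:45

The poster session ends at 17:23 − 120 min = 15:23.
The workshop starts at 15:23 + 262 min = 19:45.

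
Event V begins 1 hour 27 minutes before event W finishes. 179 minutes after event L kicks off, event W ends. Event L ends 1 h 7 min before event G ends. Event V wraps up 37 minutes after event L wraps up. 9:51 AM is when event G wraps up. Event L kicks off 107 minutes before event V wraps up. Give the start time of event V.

9:06 AM

Event L ends at 9:51 AM − 67 min = 8:44 AM.
Event V ends at 8:44 AM + 37 min = 9:21 AM.
Event L starts at 9:21 AM − 107 min = 7:34 AM.
Event W ends at 7:34 AM + 179 min = 10:33 AM.
Event V starts at 10:33 AM − 87 min = 9:06 AM.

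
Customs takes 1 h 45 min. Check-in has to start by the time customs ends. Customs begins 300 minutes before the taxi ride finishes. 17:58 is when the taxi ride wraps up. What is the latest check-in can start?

14:43

Customs starts at 17:58 − 300 min = 12:58.
Customs ends at 12:58 + 105 min = 14:43.
Check-in is bounded by customs, so the latest it can start is 14:43.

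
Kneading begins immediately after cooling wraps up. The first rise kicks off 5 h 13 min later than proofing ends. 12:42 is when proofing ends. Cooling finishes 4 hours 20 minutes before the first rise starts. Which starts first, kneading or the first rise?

The first rise starts at 12:42 + 313 min = 17:55.
Cooling ends at 17:55 − 260 min = 13:35.
So kneading starts at 13:35.
Kneading starts at 13:35 and the first rise starts at 17:55, so kneading is first.

kneading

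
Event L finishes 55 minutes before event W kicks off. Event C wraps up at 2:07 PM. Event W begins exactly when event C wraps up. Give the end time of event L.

1:12 PM

Event W starts at 2:07 PM.
Event L ends at 2:07 PM − 55 min = 1:12 PM.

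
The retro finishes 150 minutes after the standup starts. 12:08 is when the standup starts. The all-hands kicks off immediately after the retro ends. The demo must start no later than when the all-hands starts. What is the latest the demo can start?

The retro ends at 12:08 + 150 min = 14:38.
So the all-hands starts at 14:38.
The demo is bounded by the all-hands, so the latest it can start is 14:38.

14:38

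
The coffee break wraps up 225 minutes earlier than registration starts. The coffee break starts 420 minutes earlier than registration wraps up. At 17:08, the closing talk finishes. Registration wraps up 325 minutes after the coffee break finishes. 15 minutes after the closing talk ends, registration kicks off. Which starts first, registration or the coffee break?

the coffee break

Registration starts at 17:08 + 15 min = 17:23.
The coffee break ends at 17:23 − 225 min = 13:38.
Registration ends at 13:38 + 325 min = 19:03.
The coffee break starts at 19:03 − 420 min = 12:03.
Registration starts at 17:23 and the coffee break starts at 12:03, so the coffee break is first.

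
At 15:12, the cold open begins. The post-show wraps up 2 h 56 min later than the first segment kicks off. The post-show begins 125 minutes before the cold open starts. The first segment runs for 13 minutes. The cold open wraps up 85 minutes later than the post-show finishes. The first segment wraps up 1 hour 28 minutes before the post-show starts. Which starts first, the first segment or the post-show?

The post-show starts at 15:12 − 125 min = 13:07.
The first segment ends at 13:07 − 88 min = 11:39.
The first segment starts at 11:39 − 13 min = 11:26.
The first segment starts at 11:26 and the post-show starts at 13:07, so the first segment is first.

the first segment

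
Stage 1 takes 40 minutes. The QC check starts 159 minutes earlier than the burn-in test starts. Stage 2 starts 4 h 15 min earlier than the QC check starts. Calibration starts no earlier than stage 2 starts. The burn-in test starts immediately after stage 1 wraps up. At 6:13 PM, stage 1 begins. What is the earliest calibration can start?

11:59 AM

Stage 1 ends at 6:13 PM + 40 min = 6:53 PM.
So the burn-in test starts at 6:53 PM.
The QC check starts at 6:53 PM − 159 min = 4:14 PM.
Stage 2 starts at 4:14 PM − 255 min = 11:59 AM.
Calibration is bounded by stage 2, so the earliest it can start is 11:59 AM.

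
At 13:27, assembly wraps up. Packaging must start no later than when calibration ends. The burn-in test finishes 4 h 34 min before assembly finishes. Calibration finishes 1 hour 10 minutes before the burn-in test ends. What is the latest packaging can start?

The burn-in test ends at 13:27 − 274 min = 08:53.
Calibration ends at 08:53 − 70 min = 07:43.
Packaging is bounded by calibration, so the latest it can start is 07:43.

07:43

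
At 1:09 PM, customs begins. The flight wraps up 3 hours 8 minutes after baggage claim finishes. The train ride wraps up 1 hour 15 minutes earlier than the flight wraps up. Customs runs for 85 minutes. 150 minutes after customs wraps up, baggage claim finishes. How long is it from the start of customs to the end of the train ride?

5 h 48 min

Customs ends at 1:09 PM + 85 min = 2:34 PM.
Baggage claim ends at 2:34 PM + 150 min = 5:04 PM.
The flight ends at 5:04 PM + 188 min = 8:12 PM.
The train ride ends at 8:12 PM − 75 min = 6:57 PM.
From 1:09 PM to 6:57 PM is 5 h 48 min.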